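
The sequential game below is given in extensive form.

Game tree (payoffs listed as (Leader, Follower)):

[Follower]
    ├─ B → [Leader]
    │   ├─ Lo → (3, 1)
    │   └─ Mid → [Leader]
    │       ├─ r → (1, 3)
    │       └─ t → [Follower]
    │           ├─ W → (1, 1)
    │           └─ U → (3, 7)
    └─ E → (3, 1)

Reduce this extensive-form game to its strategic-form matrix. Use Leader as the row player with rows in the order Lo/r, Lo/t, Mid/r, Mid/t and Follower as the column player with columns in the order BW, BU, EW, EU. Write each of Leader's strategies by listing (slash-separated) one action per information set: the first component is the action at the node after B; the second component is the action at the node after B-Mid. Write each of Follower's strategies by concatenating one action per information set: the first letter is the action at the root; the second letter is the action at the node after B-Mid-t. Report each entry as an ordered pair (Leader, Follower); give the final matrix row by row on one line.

            BW       BU       EW       EU
 Lo/r    (3,1)    (3,1)    (3,1)    (3,1)
 Lo/t    (3,1)    (3,1)    (3,1)    (3,1)
Mid/r    (1,3)    (1,3)    (3,1)    (3,1)
Mid/t    (1,1)    (3,7)    (3,1)    (3,1)

Lo/r: (3,1) (3,1) (3,1) (3,1) | Lo/t: (3,1) (3,1) (3,1) (3,1) | Mid/r: (1,3) (1,3) (3,1) (3,1) | Mid/t: (1,1) (3,7) (3,1) (3,1)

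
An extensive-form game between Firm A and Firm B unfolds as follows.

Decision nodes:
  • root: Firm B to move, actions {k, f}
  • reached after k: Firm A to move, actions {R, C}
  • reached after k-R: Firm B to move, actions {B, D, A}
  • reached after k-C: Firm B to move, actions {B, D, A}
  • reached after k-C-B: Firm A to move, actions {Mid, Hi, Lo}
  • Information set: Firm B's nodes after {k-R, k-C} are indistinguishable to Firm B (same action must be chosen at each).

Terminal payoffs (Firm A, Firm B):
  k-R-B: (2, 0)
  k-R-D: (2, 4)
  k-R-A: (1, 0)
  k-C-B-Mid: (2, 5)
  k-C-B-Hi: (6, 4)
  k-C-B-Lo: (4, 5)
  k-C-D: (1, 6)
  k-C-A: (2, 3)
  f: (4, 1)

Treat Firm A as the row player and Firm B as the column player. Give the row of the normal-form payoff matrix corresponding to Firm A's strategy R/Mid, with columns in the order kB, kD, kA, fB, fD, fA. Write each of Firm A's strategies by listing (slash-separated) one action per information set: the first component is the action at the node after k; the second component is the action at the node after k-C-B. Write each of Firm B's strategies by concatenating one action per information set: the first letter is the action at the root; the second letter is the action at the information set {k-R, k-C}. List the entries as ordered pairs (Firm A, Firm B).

(2,0) (2,4) (1,0) (4,1) (4,1) (4,1)

vs kB: Firm B plays k → Firm A plays R at [k] → Firm B plays B at [k-R] → (2, 0)
vs kD: Firm B plays k → Firm A plays R at [k] → Firm B plays D at [k-R] → (2, 4)
vs kA: Firm B plays k → Firm A plays R at [k] → Firm B plays A at [k-R] → (1, 0)
vs fB: Firm B plays f → (4, 1)
vs fD: Firm B plays f → (4, 1)
vs fA: Firm B plays f → (4, 1)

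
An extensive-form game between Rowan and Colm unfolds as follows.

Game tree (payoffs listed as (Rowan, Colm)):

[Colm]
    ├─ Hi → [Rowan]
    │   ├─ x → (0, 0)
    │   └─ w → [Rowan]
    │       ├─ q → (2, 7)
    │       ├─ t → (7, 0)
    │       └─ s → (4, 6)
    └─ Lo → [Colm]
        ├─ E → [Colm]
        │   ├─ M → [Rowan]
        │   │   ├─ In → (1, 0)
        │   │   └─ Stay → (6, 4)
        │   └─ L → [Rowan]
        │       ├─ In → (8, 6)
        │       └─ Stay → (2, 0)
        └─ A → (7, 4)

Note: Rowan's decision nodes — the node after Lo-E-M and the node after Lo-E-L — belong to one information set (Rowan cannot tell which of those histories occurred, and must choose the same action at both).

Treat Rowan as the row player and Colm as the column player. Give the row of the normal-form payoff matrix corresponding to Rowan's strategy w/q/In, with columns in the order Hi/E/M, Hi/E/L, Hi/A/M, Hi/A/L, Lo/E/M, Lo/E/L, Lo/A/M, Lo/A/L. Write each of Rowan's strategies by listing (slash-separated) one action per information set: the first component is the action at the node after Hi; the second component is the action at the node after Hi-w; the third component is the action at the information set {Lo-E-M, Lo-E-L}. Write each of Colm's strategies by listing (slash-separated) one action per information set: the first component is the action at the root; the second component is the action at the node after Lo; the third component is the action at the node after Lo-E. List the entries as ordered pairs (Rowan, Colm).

(2,7) (2,7) (2,7) (2,7) (1,0) (8,6) (7,4) (7,4)

vs Hi/E/M: Colm plays Hi → Rowan plays w at [Hi] → Rowan plays q at [Hi-w] → (2, 7)
vs Hi/E/L: Colm plays Hi → Rowan plays w at [Hi] → Rowan plays q at [Hi-w] → (2, 7)
vs Hi/A/M: Colm plays Hi → Rowan plays w at [Hi] → Rowan plays q at [Hi-w] → (2, 7)
vs Hi/A/L: Colm plays Hi → Rowan plays w at [Hi] → Rowan plays q at [Hi-w] → (2, 7)
vs Lo/E/M: Colm plays Lo → Colm plays E at [Lo] → Colm plays M at [Lo-E] → Rowan plays In at [Lo-E-M] → (1, 0)
vs Lo/E/L: Colm plays Lo → Colm plays E at [Lo] → Colm plays L at [Lo-E] → Rowan plays In at [Lo-E-L] → (8, 6)
vs Lo/A/M: Colm plays Lo → Colm plays A at [Lo] → (7, 4)
vs Lo/A/L: Colm plays Lo → Colm plays A at [Lo] → (7, 4)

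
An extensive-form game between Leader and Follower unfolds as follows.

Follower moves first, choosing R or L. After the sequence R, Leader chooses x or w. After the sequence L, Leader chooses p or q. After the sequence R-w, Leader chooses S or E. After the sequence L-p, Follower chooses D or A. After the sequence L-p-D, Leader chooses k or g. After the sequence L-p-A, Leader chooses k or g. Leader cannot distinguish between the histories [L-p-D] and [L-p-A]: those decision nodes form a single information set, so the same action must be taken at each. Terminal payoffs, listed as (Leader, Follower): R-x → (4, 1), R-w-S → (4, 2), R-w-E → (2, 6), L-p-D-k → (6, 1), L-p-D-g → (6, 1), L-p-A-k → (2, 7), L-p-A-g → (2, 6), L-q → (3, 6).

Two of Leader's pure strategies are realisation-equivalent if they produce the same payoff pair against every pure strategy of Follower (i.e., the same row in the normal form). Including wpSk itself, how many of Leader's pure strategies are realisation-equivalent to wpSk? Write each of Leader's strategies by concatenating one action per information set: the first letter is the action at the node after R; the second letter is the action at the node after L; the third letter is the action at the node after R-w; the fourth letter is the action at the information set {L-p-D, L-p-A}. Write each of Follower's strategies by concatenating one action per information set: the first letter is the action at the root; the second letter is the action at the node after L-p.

1

Row for wpSk (columns RD, RA, LD, LA): (4,2) (4,2) (6,1) (2,7).
Every one of Leader's information sets is on the play path for some reply by Follower when Leader follows wpSk.
Changing the action at any of them therefore changes at least one column, so only wpSk itself gives this row.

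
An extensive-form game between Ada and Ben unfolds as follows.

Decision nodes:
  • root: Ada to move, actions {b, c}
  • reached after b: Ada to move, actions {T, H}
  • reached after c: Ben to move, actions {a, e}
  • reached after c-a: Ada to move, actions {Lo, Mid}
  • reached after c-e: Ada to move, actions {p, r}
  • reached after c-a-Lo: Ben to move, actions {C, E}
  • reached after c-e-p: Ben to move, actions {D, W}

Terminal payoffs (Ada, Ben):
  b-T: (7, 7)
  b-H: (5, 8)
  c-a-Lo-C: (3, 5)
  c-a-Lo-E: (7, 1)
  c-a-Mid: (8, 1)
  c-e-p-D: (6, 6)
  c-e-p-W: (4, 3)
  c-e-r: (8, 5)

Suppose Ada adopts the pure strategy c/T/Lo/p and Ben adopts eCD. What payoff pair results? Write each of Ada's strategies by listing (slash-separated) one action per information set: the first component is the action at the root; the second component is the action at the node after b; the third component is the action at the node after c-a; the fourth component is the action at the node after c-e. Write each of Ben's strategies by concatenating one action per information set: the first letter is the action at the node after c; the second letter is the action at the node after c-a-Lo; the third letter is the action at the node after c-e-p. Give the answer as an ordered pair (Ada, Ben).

(6, 6)

Trace the play path from the root:
  Ada plays c
  Ben plays e at [c]
  Ada plays p at [c-e]
  Ben plays D at [c-e-p]
→ terminal payoff (6, 6).
(Ada's choice at the node after b is never reached on this path, so it doesn't affect the outcome.)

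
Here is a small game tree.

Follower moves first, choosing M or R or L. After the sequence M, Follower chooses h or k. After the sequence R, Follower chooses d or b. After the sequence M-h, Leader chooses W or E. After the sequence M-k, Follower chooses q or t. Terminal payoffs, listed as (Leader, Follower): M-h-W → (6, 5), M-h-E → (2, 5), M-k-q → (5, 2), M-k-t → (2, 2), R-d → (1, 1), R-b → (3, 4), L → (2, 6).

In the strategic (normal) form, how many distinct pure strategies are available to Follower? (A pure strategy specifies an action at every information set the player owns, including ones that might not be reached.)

Follower owns the root with actions {M, R, L} — three choices.
Follower owns the node after M with actions {h, k} — two choices.
Follower owns the node after R with actions {d, b} — two choices.
Follower owns the node after M-k with actions {q, t} — two choices.
A pure strategy fixes one action at each information set independently, so the count is the product 3 × 2 × 2 × 2 = 24.

24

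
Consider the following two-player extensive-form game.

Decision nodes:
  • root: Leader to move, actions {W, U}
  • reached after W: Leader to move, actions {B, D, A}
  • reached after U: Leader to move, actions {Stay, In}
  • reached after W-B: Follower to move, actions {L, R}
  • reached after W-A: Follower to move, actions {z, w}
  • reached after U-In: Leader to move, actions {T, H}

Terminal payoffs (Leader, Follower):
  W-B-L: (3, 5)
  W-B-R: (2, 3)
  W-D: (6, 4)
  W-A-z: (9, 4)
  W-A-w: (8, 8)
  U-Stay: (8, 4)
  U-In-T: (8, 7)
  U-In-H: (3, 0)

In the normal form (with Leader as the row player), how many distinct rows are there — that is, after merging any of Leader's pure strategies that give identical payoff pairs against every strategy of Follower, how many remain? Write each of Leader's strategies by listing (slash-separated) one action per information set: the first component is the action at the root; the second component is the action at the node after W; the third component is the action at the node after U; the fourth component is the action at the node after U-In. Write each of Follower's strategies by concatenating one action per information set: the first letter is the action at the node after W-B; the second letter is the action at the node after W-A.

Leader has 24 pure strategies: W/B/Stay/T, W/B/Stay/H, W/B/In/T, W/B/In/H, W/D/Stay/T, W/D/Stay/H, W/D/In/T, W/D/In/H, W/A/Stay/T, W/A/Stay/H, W/A/In/T, W/A/In/H, U/B/Stay/T, U/B/Stay/H, U/B/In/T, U/B/In/H, U/D/Stay/T, U/D/Stay/H, U/D/In/T, U/D/In/H, U/A/Stay/T, U/A/Stay/H, U/A/In/T, U/A/In/H. Columns: Lz, Lw, Rz, Rw.
{W/B/Stay/T, W/B/Stay/H, W/B/In/T, W/B/In/H} → row (3,5) (3,5) (2,3) (2,3)
{W/D/Stay/T, W/D/Stay/H, W/D/In/T, W/D/In/H} → row (6,4) (6,4) (6,4) (6,4)
{W/A/Stay/T, W/A/Stay/H, W/A/In/T, W/A/In/H} → row (9,4) (8,8) (9,4) (8,8)
{U/B/Stay/T, U/B/Stay/H, U/D/Stay/T, U/D/Stay/H, U/A/Stay/T, U/A/Stay/H} → row (8,4) (8,4) (8,4) (8,4)
{U/B/In/T, U/D/In/T, U/A/In/T} → row (8,7) (8,7) (8,7) (8,7)
{U/B/In/H, U/D/In/H, U/A/In/H} → row (3,0) (3,0) (3,0) (3,0)
That's 6 distinct rows out of 24 strategies.

6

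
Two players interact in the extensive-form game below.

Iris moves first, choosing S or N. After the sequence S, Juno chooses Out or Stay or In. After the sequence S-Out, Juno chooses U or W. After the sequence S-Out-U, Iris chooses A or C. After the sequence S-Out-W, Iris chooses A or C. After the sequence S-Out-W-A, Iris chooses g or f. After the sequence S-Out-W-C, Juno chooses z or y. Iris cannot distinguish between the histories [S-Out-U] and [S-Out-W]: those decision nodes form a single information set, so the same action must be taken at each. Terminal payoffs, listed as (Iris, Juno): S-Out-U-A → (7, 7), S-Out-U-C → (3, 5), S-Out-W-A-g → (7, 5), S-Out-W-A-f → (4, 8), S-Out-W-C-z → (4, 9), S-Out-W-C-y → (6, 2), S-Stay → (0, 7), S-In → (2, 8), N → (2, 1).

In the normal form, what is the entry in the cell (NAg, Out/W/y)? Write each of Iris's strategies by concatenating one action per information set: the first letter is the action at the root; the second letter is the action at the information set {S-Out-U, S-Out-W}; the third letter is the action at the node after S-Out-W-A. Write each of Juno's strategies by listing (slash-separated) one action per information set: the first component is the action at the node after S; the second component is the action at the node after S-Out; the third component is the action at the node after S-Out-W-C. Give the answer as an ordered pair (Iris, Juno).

Trace the play path from the root:
  Iris plays N
→ terminal payoff (2, 1).
(Iris's choice at the information set {S-Out-U, S-Out-W} is never reached on this path, so it doesn't affect the outcome.)

(2, 1)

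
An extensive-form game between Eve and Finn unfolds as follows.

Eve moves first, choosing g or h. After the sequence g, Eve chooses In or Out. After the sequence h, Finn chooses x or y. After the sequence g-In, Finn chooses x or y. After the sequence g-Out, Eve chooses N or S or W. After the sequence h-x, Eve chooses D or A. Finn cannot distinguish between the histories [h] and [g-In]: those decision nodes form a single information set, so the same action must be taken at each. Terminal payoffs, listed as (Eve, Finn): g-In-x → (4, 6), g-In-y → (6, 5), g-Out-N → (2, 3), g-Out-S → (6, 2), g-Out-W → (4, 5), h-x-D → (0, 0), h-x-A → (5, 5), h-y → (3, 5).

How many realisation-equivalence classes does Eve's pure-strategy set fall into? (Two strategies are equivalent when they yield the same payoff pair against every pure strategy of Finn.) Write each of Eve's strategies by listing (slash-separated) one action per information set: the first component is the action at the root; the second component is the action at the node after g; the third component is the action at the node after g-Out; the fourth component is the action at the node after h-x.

6

Eve has 24 pure strategies: g/In/N/D, g/In/N/A, g/In/S/D, g/In/S/A, g/In/W/D, g/In/W/A, g/Out/N/D, g/Out/N/A, g/Out/S/D, g/Out/S/A, g/Out/W/D, g/Out/W/A, h/In/N/D, h/In/N/A, h/In/S/D, h/In/S/A, h/In/W/D, h/In/W/A, h/Out/N/D, h/Out/N/A, h/Out/S/D, h/Out/S/A, h/Out/W/D, h/Out/W/A. Columns: x, y.
{g/In/N/D, g/In/N/A, g/In/S/D, g/In/S/A, g/In/W/D, g/In/W/A} → row (4,6) (6,5)
{g/Out/N/D, g/Out/N/A} → row (2,3) (2,3)
{g/Out/S/D, g/Out/S/A} → row (6,2) (6,2)
{g/Out/W/D, g/Out/W/A} → row (4,5) (4,5)
{h/In/N/D, h/In/S/D, h/In/W/D, h/Out/N/D, h/Out/S/D, h/Out/W/D} → row (0,0) (3,5)
{h/In/N/A, h/In/S/A, h/In/W/A, h/Out/N/A, h/Out/S/A, h/Out/W/A} → row (5,5) (3,5)
That's 6 distinct rows out of 24 strategies.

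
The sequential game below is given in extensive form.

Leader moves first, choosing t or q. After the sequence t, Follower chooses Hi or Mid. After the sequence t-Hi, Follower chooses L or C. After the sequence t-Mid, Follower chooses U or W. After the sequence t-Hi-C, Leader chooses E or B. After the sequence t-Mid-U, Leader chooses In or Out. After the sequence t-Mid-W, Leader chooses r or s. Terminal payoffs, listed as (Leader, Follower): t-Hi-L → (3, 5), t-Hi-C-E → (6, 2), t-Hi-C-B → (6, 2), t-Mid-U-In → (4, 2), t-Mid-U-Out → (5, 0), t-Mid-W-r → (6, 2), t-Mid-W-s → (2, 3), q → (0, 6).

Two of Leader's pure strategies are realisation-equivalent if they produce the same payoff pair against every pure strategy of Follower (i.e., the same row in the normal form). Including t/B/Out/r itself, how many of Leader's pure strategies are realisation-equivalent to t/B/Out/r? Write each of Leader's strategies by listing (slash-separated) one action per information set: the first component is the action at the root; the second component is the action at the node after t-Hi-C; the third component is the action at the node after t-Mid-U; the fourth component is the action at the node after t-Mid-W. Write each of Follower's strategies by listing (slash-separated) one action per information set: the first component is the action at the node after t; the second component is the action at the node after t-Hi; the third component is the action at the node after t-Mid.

Row for t/B/Out/r (columns Hi/L/U, Hi/L/W, Hi/C/U, Hi/C/W, Mid/L/U, Mid/L/W, Mid/C/U, Mid/C/W): (3,5) (3,5) (6,2) (6,2) (5,0) (6,2) (5,0) (6,2).
Every one of Leader's information sets is on the play path for some reply by Follower when Leader follows t/B/Out/r.
Even so, t/E/Out/r happens to produce the same payoff in every column — so 2 strategies share this row.

2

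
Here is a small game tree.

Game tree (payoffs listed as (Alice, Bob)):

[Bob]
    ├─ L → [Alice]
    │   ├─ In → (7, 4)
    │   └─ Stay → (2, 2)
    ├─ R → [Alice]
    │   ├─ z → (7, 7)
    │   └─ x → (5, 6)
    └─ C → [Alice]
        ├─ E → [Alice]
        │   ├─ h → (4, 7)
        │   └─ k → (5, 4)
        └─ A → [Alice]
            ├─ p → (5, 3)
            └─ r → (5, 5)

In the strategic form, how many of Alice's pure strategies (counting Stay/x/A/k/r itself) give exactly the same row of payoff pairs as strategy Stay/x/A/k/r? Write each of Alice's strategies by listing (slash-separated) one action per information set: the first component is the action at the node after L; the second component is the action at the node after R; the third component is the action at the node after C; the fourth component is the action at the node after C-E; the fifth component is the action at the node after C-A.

Row for Stay/x/A/k/r (columns L, R, C): (2,2) (5,6) (5,5).
Under Stay/x/A/k/r, Alice's choice at the node after C-E can never be reached regardless of what Bob does, so varying those choices leaves every outcome unchanged.
Holding the reachable choices fixed and varying the unreachable one freely already gives 2 equivalent strategies.
No other strategy reproduces this row, so those 2 are the full class: Stay/x/A/h/r, Stay/x/A/k/r.

2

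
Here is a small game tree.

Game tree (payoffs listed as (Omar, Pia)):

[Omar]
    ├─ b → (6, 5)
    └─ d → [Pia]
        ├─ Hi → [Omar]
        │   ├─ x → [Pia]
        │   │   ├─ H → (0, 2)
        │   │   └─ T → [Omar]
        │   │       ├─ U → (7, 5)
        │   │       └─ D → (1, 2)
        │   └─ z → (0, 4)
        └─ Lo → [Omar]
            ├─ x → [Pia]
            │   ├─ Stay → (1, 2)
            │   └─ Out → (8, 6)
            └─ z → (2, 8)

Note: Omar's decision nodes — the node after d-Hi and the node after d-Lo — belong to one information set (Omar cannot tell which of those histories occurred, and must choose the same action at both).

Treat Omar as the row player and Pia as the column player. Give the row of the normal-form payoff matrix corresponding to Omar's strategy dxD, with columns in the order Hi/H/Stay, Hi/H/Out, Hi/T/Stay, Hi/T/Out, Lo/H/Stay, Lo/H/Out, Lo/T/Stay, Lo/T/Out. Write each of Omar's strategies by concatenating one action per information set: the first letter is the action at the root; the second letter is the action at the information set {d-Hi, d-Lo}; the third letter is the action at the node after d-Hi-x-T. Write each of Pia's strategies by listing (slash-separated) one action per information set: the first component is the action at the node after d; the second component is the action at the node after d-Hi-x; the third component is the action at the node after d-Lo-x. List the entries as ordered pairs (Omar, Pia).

vs Hi/H/Stay: Omar plays d → Pia plays Hi at [d] → Omar plays x at [d-Hi] → Pia plays H at [d-Hi-x] → (0, 2)
vs Hi/H/Out: Omar plays d → Pia plays Hi at [d] → Omar plays x at [d-Hi] → Pia plays H at [d-Hi-x] → (0, 2)
vs Hi/T/Stay: Omar plays d → Pia plays Hi at [d] → Omar plays x at [d-Hi] → Pia plays T at [d-Hi-x] → Omar plays D at [d-Hi-x-T] → (1, 2)
vs Hi/T/Out: Omar plays d → Pia plays Hi at [d] → Omar plays x at [d-Hi] → Pia plays T at [d-Hi-x] → Omar plays D at [d-Hi-x-T] → (1, 2)
vs Lo/H/Stay: Omar plays d → Pia plays Lo at [d] → Omar plays x at [d-Lo] → Pia plays Stay at [d-Lo-x] → (1, 2)
vs Lo/H/Out: Omar plays d → Pia plays Lo at [d] → Omar plays x at [d-Lo] → Pia plays Out at [d-Lo-x] → (8, 6)
vs Lo/T/Stay: Omar plays d → Pia plays Lo at [d] → Omar plays x at [d-Lo] → Pia plays Stay at [d-Lo-x] → (1, 2)
vs Lo/T/Out: Omar plays d → Pia plays Lo at [d] → Omar plays x at [d-Lo] → Pia plays Out at [d-Lo-x] → (8, 6)

(0,2) (0,2) (1,2) (1,2) (1,2) (8,6) (1,2) (8,6)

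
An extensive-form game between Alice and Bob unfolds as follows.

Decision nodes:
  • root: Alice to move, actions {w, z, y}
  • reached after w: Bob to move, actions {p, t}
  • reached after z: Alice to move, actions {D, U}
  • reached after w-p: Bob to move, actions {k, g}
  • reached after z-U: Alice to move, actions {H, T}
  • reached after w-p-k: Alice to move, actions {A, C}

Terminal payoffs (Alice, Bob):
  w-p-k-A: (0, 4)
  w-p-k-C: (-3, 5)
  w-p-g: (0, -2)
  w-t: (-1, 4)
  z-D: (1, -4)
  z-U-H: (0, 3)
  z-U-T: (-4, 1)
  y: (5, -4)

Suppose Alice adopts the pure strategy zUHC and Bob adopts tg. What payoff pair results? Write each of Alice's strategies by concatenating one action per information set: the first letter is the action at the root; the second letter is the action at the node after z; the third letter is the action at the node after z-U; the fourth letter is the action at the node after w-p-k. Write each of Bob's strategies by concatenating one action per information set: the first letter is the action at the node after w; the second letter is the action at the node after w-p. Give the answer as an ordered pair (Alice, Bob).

(0, 3)

Trace the play path from the root:
  Alice plays z
  Alice plays U at [z]
  Alice plays H at [z-U]
→ terminal payoff (0, 3).
(Alice's choice at the node after w-p-k is never reached on this path, so it doesn't affect the outcome.)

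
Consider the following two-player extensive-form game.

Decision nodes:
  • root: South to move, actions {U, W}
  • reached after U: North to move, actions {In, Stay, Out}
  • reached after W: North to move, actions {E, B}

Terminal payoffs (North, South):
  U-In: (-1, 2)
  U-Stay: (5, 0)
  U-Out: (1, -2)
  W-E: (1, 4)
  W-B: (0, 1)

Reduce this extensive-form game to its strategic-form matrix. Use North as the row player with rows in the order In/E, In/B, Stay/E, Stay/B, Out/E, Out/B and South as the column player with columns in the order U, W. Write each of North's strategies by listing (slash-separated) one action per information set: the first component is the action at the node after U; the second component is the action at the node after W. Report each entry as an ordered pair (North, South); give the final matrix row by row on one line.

Row In/E: U→(-1,2), W→(1,4)
Row In/B: U→(-1,2), W→(0,1)
Row Stay/E: U→(5,0), W→(1,4)
Row Stay/B: U→(5,0), W→(0,1)
Row Out/E: U→(1,-2), W→(1,4)
Row Out/B: U→(1,-2), W→(0,1)

In/E: (-1,2) (1,4) | In/B: (-1,2) (0,1) | Stay/E: (5,0) (1,4) | Stay/B: (5,0) (0,1) | Out/E: (1,-2) (1,4) | Out/B: (1,-2) (0,1)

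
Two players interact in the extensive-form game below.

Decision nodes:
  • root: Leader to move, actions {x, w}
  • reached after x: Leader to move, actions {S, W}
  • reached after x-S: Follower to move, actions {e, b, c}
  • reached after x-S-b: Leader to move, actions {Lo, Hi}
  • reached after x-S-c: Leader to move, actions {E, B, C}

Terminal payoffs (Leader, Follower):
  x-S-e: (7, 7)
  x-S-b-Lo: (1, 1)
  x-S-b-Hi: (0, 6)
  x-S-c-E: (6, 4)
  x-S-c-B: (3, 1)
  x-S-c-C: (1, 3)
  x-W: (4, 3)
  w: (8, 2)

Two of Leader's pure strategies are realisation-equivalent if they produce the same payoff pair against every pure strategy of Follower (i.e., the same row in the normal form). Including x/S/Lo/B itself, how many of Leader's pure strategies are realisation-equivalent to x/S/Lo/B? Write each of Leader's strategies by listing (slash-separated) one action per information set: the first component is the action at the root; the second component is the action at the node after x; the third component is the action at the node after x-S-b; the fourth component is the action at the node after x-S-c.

1

Row for x/S/Lo/B (columns e, b, c): (7,7) (1,1) (3,1).
Every one of Leader's information sets is on the play path for some reply by Follower when Leader follows x/S/Lo/B.
Changing the action at any of them therefore changes at least one column, so only x/S/Lo/B itself gives this row.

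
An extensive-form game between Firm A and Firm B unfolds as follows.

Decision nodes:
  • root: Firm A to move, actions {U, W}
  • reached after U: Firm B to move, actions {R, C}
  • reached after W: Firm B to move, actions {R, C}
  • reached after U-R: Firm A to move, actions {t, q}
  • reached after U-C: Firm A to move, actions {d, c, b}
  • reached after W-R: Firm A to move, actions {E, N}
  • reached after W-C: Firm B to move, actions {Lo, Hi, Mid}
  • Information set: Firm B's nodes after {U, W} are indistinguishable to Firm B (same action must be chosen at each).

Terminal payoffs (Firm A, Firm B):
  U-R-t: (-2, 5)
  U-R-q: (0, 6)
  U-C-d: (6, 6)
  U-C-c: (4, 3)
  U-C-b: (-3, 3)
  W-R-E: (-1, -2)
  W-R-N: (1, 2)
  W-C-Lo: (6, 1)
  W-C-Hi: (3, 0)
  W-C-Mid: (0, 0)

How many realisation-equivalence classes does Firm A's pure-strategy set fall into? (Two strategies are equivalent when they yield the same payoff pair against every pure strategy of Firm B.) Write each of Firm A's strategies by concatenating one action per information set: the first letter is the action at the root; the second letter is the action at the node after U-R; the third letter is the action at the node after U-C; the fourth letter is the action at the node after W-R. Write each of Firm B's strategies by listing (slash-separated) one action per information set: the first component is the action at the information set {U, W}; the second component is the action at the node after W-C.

8

Firm A has 24 pure strategies: UtdE, UtdN, UtcE, UtcN, UtbE, UtbN, UqdE, UqdN, UqcE, UqcN, UqbE, UqbN, WtdE, WtdN, WtcE, WtcN, WtbE, WtbN, WqdE, WqdN, WqcE, WqcN, WqbE, WqbN. Columns: R/Lo, R/Hi, R/Mid, C/Lo, C/Hi, C/Mid.
{UtdE, UtdN} → row (-2,5) (-2,5) (-2,5) (6,6) (6,6) (6,6)
{UtcE, UtcN} → row (-2,5) (-2,5) (-2,5) (4,3) (4,3) (4,3)
{UtbE, UtbN} → row (-2,5) (-2,5) (-2,5) (-3,3) (-3,3) (-3,3)
{UqdE, UqdN} → row (0,6) (0,6) (0,6) (6,6) (6,6) (6,6)
{UqcE, UqcN} → row (0,6) (0,6) (0,6) (4,3) (4,3) (4,3)
{UqbE, UqbN} → row (0,6) (0,6) (0,6) (-3,3) (-3,3) (-3,3)
{WtdE, WtcE, WtbE, WqdE, WqcE, WqbE} → row (-1,-2) (-1,-2) (-1,-2) (6,1) (3,0) (0,0)
{WtdN, WtcN, WtbN, WqdN, WqcN, WqbN} → row (1,2) (1,2) (1,2) (6,1) (3,0) (0,0)
That's 8 distinct rows out of 24 strategies.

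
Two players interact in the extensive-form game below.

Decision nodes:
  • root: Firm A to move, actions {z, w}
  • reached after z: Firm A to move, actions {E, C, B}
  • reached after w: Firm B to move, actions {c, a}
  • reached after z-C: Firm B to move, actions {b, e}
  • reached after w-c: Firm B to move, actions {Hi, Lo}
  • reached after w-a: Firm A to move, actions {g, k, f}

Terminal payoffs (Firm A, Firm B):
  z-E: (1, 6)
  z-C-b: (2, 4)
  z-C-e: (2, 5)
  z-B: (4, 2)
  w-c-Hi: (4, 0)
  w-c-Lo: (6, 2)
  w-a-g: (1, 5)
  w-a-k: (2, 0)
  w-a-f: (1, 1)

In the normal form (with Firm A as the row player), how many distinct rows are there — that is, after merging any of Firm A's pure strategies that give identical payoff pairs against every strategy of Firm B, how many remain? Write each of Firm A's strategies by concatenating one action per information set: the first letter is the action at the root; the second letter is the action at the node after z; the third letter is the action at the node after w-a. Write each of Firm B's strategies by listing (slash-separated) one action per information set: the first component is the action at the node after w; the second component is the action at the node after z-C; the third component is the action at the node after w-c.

Firm A has 18 pure strategies: zEg, zEk, zEf, zCg, zCk, zCf, zBg, zBk, zBf, wEg, wEk, wEf, wCg, wCk, wCf, wBg, wBk, wBf. Columns: c/b/Hi, c/b/Lo, c/e/Hi, c/e/Lo, a/b/Hi, a/b/Lo, a/e/Hi, a/e/Lo.
{zEg, zEk, zEf} → row (1,6) (1,6) (1,6) (1,6) (1,6) (1,6) (1,6) (1,6)
{zCg, zCk, zCf} → row (2,4) (2,4) (2,5) (2,5) (2,4) (2,4) (2,5) (2,5)
{zBg, zBk, zBf} → row (4,2) (4,2) (4,2) (4,2) (4,2) (4,2) (4,2) (4,2)
{wEg, wCg, wBg} → row (4,0) (6,2) (4,0) (6,2) (1,5) (1,5) (1,5) (1,5)
{wEk, wCk, wBk} → row (4,0) (6,2) (4,0) (6,2) (2,0) (2,0) (2,0) (2,0)
{wEf, wCf, wBf} → row (4,0) (6,2) (4,0) (6,2) (1,1) (1,1) (1,1) (1,1)
That's 6 distinct rows out of 18 strategies.

6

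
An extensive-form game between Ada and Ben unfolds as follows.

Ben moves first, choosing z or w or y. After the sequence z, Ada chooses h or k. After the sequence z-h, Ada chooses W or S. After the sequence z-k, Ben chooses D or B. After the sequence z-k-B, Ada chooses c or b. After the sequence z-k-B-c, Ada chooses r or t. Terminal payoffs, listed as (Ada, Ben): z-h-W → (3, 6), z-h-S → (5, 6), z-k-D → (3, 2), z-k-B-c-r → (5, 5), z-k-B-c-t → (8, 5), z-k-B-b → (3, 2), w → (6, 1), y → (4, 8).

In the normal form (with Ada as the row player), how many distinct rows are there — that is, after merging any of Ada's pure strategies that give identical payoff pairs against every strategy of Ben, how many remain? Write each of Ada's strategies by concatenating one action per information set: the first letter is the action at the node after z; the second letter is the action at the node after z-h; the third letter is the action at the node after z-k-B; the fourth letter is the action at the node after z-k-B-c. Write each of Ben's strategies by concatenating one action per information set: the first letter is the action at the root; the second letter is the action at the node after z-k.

Ada has 16 pure strategies: hWcr, hWct, hWbr, hWbt, hScr, hSct, hSbr, hSbt, kWcr, kWct, kWbr, kWbt, kScr, kSct, kSbr, kSbt. Columns: zD, zB, wD, wB, yD, yB.
{hWcr, hWct, hWbr, hWbt} → row (3,6) (3,6) (6,1) (6,1) (4,8) (4,8)
{hScr, hSct, hSbr, hSbt} → row (5,6) (5,6) (6,1) (6,1) (4,8) (4,8)
{kWcr, kScr} → row (3,2) (5,5) (6,1) (6,1) (4,8) (4,8)
{kWct, kSct} → row (3,2) (8,5) (6,1) (6,1) (4,8) (4,8)
{kWbr, kWbt, kSbr, kSbt} → row (3,2) (3,2) (6,1) (6,1) (4,8) (4,8)
That's 5 distinct rows out of 16 strategies.

5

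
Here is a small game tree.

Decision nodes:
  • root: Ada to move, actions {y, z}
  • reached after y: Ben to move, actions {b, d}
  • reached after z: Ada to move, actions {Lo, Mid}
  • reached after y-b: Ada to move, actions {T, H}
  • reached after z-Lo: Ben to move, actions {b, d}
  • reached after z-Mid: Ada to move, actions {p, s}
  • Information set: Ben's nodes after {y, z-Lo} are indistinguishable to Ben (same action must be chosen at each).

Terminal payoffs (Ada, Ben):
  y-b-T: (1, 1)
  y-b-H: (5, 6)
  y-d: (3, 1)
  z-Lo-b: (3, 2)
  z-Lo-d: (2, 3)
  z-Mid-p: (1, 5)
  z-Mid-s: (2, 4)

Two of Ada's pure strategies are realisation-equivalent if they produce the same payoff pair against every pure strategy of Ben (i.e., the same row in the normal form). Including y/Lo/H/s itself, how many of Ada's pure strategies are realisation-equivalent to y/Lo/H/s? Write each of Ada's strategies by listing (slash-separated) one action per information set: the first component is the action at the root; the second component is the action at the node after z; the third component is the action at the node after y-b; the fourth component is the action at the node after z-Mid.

Row for y/Lo/H/s (columns b, d): (5,6) (3,1).
Under y/Lo/H/s, Ada's choice at the node after z and at the node after z-Mid can never be reached regardless of what Ben does, so varying those choices leaves every outcome unchanged.
Holding the reachable choices fixed and varying the unreachable ones freely already gives 2 × 2 = 4 equivalent strategies.
No other strategy reproduces this row, so those 4 are the full class: y/Lo/H/p, y/Lo/H/s, y/Mid/H/p, y/Mid/H/s.

4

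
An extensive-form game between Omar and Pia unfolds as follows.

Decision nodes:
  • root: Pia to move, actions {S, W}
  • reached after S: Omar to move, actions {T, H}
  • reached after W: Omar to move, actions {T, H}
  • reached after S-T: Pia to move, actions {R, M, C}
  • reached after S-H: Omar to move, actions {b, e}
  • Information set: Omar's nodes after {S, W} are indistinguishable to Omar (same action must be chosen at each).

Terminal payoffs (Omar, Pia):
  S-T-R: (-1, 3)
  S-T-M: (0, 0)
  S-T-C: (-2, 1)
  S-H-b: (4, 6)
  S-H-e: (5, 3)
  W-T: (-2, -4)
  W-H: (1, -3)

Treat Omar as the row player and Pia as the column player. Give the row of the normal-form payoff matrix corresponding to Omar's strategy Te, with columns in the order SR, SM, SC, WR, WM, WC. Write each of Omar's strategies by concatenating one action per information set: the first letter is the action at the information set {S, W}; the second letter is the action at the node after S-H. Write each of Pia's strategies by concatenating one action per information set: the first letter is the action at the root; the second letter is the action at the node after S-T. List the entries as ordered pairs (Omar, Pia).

(-1,3) (0,0) (-2,1) (-2,-4) (-2,-4) (-2,-4)

vs SR: Pia plays S → Omar plays T at [S] → Pia plays R at [S-T] → (-1, 3)
vs SM: Pia plays S → Omar plays T at [S] → Pia plays M at [S-T] → (0, 0)
vs SC: Pia plays S → Omar plays T at [S] → Pia plays C at [S-T] → (-2, 1)
vs WR: Pia plays W → Omar plays T at [W] → (-2, -4)
vs WM: Pia plays W → Omar plays T at [W] → (-2, -4)
vs WC: Pia plays W → Omar plays T at [W] → (-2, -4)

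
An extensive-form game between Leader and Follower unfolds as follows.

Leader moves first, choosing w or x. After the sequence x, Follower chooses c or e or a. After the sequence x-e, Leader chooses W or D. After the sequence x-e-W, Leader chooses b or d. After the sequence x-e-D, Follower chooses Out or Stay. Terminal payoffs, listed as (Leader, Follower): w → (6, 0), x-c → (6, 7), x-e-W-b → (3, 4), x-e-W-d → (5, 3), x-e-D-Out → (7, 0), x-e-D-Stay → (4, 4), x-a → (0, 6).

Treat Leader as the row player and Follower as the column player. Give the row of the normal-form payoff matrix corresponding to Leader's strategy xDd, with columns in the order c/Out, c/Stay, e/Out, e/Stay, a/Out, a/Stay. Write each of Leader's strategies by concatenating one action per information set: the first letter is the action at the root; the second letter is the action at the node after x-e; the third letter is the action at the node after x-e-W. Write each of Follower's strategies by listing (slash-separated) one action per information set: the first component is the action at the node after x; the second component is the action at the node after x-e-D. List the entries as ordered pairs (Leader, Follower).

(6,7) (6,7) (7,0) (4,4) (0,6) (0,6)

vs c/Out: Leader plays x → Follower plays c at [x] → (6, 7)
vs c/Stay: Leader plays x → Follower plays c at [x] → (6, 7)
vs e/Out: Leader plays x → Follower plays e at [x] → Leader plays D at [x-e] → Follower plays Out at [x-e-D] → (7, 0)
vs e/Stay: Leader plays x → Follower plays e at [x] → Leader plays D at [x-e] → Follower plays Stay at [x-e-D] → (4, 4)
vs a/Out: Leader plays x → Follower plays a at [x] → (0, 6)
vs a/Stay: Leader plays x → Follower plays a at [x] → (0, 6)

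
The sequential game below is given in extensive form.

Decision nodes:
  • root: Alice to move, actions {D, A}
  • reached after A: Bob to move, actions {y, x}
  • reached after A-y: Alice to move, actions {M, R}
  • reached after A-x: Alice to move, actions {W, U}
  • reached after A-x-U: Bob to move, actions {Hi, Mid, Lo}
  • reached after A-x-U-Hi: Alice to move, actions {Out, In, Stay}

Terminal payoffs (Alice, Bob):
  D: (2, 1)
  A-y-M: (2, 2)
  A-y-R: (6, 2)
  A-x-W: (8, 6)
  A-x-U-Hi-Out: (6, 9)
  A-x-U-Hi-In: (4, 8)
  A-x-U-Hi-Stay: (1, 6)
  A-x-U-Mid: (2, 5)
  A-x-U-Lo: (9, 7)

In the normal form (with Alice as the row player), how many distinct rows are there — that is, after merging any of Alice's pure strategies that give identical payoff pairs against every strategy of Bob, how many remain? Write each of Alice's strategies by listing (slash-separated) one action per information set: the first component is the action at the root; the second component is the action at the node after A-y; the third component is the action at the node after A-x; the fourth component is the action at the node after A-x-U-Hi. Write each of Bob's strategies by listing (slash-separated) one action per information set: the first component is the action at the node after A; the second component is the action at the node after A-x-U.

Alice has 24 pure strategies: D/M/W/Out, D/M/W/In, D/M/W/Stay, D/M/U/Out, D/M/U/In, D/M/U/Stay, D/R/W/Out, D/R/W/In, D/R/W/Stay, D/R/U/Out, D/R/U/In, D/R/U/Stay, A/M/W/Out, A/M/W/In, A/M/W/Stay, A/M/U/Out, A/M/U/In, A/M/U/Stay, A/R/W/Out, A/R/W/In, A/R/W/Stay, A/R/U/Out, A/R/U/In, A/R/U/Stay. Columns: y/Hi, y/Mid, y/Lo, x/Hi, x/Mid, x/Lo.
{D/M/W/Out, D/M/W/In, D/M/W/Stay, D/M/U/Out, D/M/U/In, D/M/U/Stay, D/R/W/Out, D/R/W/In, D/R/W/Stay, D/R/U/Out, D/R/U/In, D/R/U/Stay} → row (2,1) (2,1) (2,1) (2,1) (2,1) (2,1)
{A/M/W/Out, A/M/W/In, A/M/W/Stay} → row (2,2) (2,2) (2,2) (8,6) (8,6) (8,6)
{A/M/U/Out} → row (2,2) (2,2) (2,2) (6,9) (2,5) (9,7)
{A/M/U/In} → row (2,2) (2,2) (2,2) (4,8) (2,5) (9,7)
{A/M/U/Stay} → row (2,2) (2,2) (2,2) (1,6) (2,5) (9,7)
{A/R/W/Out, A/R/W/In, A/R/W/Stay} → row (6,2) (6,2) (6,2) (8,6) (8,6) (8,6)
{A/R/U/Out} → row (6,2) (6,2) (6,2) (6,9) (2,5) (9,7)
{A/R/U/In} → row (6,2) (6,2) (6,2) (4,8) (2,5) (9,7)
{A/R/U/Stay} → row (6,2) (6,2) (6,2) (1,6) (2,5) (9,7)
That's 9 distinct rows out of 24 strategies.

9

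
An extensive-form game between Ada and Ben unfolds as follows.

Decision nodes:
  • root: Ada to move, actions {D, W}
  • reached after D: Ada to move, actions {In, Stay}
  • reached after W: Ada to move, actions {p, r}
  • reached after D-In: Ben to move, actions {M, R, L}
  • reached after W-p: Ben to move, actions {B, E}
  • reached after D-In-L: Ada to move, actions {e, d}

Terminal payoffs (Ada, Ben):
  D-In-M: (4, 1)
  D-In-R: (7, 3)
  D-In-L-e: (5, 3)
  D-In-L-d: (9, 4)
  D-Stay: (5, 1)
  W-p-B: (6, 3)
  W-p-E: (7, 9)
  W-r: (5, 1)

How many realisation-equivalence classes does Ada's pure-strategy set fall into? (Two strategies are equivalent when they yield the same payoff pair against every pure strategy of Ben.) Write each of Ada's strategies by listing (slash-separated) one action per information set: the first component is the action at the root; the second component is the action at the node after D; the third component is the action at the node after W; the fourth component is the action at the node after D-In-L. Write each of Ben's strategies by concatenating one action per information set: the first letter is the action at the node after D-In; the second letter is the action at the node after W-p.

4

Ada has 16 pure strategies: D/In/p/e, D/In/p/d, D/In/r/e, D/In/r/d, D/Stay/p/e, D/Stay/p/d, D/Stay/r/e, D/Stay/r/d, W/In/p/e, W/In/p/d, W/In/r/e, W/In/r/d, W/Stay/p/e, W/Stay/p/d, W/Stay/r/e, W/Stay/r/d. Columns: MB, ME, RB, RE, LB, LE.
{D/In/p/e, D/In/r/e} → row (4,1) (4,1) (7,3) (7,3) (5,3) (5,3)
{D/In/p/d, D/In/r/d} → row (4,1) (4,1) (7,3) (7,3) (9,4) (9,4)
{D/Stay/p/e, D/Stay/p/d, D/Stay/r/e, D/Stay/r/d, W/In/r/e, W/In/r/d, W/Stay/r/e, W/Stay/r/d} → row (5,1) (5,1) (5,1) (5,1) (5,1) (5,1)
{W/In/p/e, W/In/p/d, W/Stay/p/e, W/Stay/p/d} → row (6,3) (7,9) (6,3) (7,9) (6,3) (7,9)
That's 4 distinct rows out of 16 strategies.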